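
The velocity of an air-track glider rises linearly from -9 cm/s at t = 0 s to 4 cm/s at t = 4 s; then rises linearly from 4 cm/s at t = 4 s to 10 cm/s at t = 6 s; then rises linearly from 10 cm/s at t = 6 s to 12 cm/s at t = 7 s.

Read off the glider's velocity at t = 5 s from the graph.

On 4–6 s the graph is linear from 4 to 10 cm/s: v(5) = 4 + (10 − 4)·(5 − 4)/(6 − 4) = 7 cm/s.

7 cm/s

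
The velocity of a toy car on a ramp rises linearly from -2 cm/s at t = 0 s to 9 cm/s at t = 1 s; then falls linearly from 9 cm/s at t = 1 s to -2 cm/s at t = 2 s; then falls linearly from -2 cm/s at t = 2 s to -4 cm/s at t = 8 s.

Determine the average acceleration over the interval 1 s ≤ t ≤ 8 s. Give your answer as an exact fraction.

Average acceleration = Δv/Δt = (-4 − 9)/(8 − 1) = -13/7 cm/s².

-13/7 cm/s²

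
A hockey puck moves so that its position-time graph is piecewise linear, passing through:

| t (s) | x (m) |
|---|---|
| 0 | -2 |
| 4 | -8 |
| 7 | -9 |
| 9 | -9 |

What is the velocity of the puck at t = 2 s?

-1.5 m/s

Velocity is the slope of the x-t graph on 0–4 s: (-8 − -2)/(4 − 0) = -1.5 m/s.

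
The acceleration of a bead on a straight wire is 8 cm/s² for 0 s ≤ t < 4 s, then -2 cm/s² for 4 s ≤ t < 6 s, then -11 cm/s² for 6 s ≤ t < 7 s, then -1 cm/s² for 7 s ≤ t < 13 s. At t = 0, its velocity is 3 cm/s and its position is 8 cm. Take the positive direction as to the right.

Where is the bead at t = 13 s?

277.5 cm

On each constant-a segment, Δv = aΔt and Δx = v₀Δt + ½aΔt²; chain segment to segment.
0–4 s: v starts 3 cm/s; Δx = 3·4 + ½·8·4² = 76 cm; v ends 35 cm/s.
4–6 s: v starts 35 cm/s; Δx = 35·2 + ½·-2·2² = 66 cm; v ends 31 cm/s.
6–7 s: v starts 31 cm/s; Δx = 31·1 + ½·-11·1² = 25.5 cm; v ends 20 cm/s.
7–13 s: v starts 20 cm/s; Δx = 20·6 + ½·-1·6² = 102 cm; v ends 14 cm/s.
x(13) = 8 + Σ Δx = 277.5 cm.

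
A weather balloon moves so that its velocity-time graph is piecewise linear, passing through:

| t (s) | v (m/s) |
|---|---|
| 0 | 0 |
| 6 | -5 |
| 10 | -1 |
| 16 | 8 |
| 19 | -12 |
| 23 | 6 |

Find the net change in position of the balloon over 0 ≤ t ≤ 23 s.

-24 m

Net displacement equals the area under the velocity-time graph (areas below the axis count negative).
0–6 s: ½(0 + -5)(6) = -15 m
6–10 s: ½(-5 + -1)(4) = -12 m
10–16 s: ½(-1 + 8)(6) = 21 m
16–19 s: ½(8 + -12)(3) = -6 m
19–23 s: ½(-12 + 6)(4) = -12 m
Net displacement = -24 m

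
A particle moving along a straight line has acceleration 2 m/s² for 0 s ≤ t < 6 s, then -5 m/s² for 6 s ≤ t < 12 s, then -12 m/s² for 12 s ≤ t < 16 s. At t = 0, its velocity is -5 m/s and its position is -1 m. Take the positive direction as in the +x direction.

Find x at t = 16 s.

-231 m

On each constant-a segment, Δv = aΔt and Δx = v₀Δt + ½aΔt²; chain segment to segment.
0–6 s: v starts -5 m/s; Δx = -5·6 + ½·2·6² = 6 m; v ends 7 m/s.
6–12 s: v starts 7 m/s; Δx = 7·6 + ½·-5·6² = -48 m; v ends -23 m/s.
12–16 s: v starts -23 m/s; Δx = -23·4 + ½·-12·4² = -188 m; v ends -71 m/s.
x(16) = -1 + Σ Δx = -231 m.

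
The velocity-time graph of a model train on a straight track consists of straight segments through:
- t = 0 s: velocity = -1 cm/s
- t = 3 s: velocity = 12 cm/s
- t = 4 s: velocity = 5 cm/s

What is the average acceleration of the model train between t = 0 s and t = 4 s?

1.5 cm/s²

Average acceleration = Δv/Δt = (5 − -1)/(4 − 0) = 1.5 cm/s².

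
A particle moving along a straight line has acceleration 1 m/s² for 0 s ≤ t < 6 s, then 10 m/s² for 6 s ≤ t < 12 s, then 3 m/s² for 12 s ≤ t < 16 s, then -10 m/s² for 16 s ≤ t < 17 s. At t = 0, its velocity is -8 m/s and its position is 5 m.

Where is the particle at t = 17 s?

On each constant-a segment, Δv = aΔt and Δx = v₀Δt + ½aΔt²; chain segment to segment.
0–6 s: v starts -8 m/s; Δx = -8·6 + ½·1·6² = -30 m; v ends -2 m/s.
6–12 s: v starts -2 m/s; Δx = -2·6 + ½·10·6² = 168 m; v ends 58 m/s.
12–16 s: v starts 58 m/s; Δx = 58·4 + ½·3·4² = 256 m; v ends 70 m/s.
16–17 s: v starts 70 m/s; Δx = 70·1 + ½·-10·1² = 65 m; v ends 60 m/s.
x(17) = 5 + Σ Δx = 464 m.

464 m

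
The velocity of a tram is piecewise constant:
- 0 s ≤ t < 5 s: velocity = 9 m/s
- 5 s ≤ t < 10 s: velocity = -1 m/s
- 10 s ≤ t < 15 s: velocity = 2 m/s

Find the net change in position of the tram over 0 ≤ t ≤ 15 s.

Net displacement equals the area under the velocity-time graph (areas below the axis count negative).
0–5 s: 9 × 5 = 45 m
5–10 s: -1 × 5 = -5 m
10–15 s: 2 × 5 = 10 m
Net displacement = 50 m

50 m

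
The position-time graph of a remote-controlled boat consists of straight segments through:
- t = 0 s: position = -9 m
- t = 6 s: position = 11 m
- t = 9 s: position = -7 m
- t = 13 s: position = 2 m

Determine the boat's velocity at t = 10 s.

Velocity is the slope of the x-t graph on 9–13 s: (2 − -7)/(13 − 9) = 2.25 m/s.

2.25 m/s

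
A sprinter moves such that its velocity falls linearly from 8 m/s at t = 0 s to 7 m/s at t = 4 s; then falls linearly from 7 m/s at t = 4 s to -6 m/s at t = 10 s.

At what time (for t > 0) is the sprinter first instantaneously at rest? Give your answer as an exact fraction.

v changes sign on 4–10 s (from 7 to -6); the graph is linear there, so v = 0 at t = 4 + (-7)·(10 − 4)/(-6 − 7) = 94/13 s.

t = 94/13 s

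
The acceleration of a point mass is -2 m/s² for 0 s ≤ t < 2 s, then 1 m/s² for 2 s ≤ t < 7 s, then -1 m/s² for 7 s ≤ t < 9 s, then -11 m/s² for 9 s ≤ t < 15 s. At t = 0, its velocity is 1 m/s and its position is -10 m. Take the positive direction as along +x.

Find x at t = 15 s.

-210.5 m

On each constant-a segment, Δv = aΔt and Δx = v₀Δt + ½aΔt²; chain segment to segment.
0–2 s: v starts 1 m/s; Δx = 1·2 + ½·-2·2² = -2 m; v ends -3 m/s.
2–7 s: v starts -3 m/s; Δx = -3·5 + ½·1·5² = -2.5 m; v ends 2 m/s.
7–9 s: v starts 2 m/s; Δx = 2·2 + ½·-1·2² = 2 m; v ends 0 m/s.
9–15 s: v starts 0 m/s; Δx = 0·6 + ½·-11·6² = -198 m; v ends -66 m/s.
x(15) = -10 + Σ Δx = -210.5 m.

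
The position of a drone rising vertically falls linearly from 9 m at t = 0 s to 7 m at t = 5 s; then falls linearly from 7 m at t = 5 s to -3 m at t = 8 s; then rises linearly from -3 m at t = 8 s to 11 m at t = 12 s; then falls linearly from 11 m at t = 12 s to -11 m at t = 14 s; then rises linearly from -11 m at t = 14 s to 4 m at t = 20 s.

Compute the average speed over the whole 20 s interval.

3.15 m/s

Average speed = (total path length)/(elapsed time); on a piecewise-linear x-t graph the path length is Σ|Δx|.
0–5 s: |Δx| = |7 − 9| = 2 m
5–8 s: |Δx| = |-3 − 7| = 10 m
8–12 s: |Δx| = |11 − -3| = 14 m
12–14 s: |Δx| = |-11 − 11| = 22 m
14–20 s: |Δx| = |4 − -11| = 15 m
Total path = 63 m; average speed = 63/20 = 3.15 m/s.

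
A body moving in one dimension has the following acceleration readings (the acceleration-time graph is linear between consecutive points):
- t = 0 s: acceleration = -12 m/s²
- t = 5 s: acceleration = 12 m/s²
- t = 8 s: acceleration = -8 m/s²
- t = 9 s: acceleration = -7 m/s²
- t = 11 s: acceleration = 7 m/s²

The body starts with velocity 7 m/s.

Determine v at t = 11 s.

5.5 m/s

Δv equals the area under the a-t graph; then v = v₀ + Δv.
0–5 s: ½(-12 + 12)(5) = 0 m/s
5–8 s: ½(12 + -8)(3) = 6 m/s
8–9 s: ½(-8 + -7)(1) = -7.5 m/s
9–11 s: ½(-7 + 7)(2) = 0 m/s
Δv = -1.5 m/s, so v(11) = 7 + (-1.5) = 5.5 m/s.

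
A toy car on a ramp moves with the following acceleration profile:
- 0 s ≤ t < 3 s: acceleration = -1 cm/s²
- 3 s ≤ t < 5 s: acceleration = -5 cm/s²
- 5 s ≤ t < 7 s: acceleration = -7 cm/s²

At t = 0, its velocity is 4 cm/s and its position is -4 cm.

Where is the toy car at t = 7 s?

On each constant-a segment, Δv = aΔt and Δx = v₀Δt + ½aΔt²; chain segment to segment.
0–3 s: v starts 4 cm/s; Δx = 4·3 + ½·-1·3² = 7.5 cm; v ends 1 cm/s.
3–5 s: v starts 1 cm/s; Δx = 1·2 + ½·-5·2² = -8 cm; v ends -9 cm/s.
5–7 s: v starts -9 cm/s; Δx = -9·2 + ½·-7·2² = -32 cm; v ends -23 cm/s.
x(7) = -4 + Σ Δx = -36.5 cm.

-36.5 cm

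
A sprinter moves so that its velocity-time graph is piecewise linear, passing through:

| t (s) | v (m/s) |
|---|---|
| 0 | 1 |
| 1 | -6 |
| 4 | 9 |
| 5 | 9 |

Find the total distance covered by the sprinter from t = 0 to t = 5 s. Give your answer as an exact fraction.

Total distance travelled is ∫|v| dt — sum the magnitudes of each area piece.
0–1 s: v = 0 at t = 1/7 s; triangle areas 1/14 + 18/7 = 37/14 m
1–4 s: v = 0 at t = 2.2 s; triangle areas 3.6 + 8.1 = 11.7 m
4–5 s: |9| × 1 = 9 m
Total distance = 817/35 m

817/35 m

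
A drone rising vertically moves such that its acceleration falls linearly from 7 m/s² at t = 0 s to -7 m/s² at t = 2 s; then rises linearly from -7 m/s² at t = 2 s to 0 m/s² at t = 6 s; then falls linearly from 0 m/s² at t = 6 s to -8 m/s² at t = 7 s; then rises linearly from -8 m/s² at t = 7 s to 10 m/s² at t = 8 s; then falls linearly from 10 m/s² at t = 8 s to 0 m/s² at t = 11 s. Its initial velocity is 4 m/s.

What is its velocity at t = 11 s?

Δv equals the area under the a-t graph; then v = v₀ + Δv.
0–2 s: ½(7 + -7)(2) = 0 m/s
2–6 s: ½(-7 + 0)(4) = -14 m/s
6–7 s: ½(0 + -8)(1) = -4 m/s
7–8 s: ½(-8 + 10)(1) = 1 m/s
8–11 s: ½(10 + 0)(3) = 15 m/s
Δv = -2 m/s, so v(11) = 4 + (-2) = 2 m/s.

2 m/s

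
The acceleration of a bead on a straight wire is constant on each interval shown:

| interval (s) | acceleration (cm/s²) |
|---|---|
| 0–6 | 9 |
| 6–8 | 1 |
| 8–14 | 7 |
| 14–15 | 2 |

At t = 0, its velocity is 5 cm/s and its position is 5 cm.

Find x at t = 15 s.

On each constant-a segment, Δv = aΔt and Δx = v₀Δt + ½aΔt²; chain segment to segment.
0–6 s: v starts 5 cm/s; Δx = 5·6 + ½·9·6² = 192 cm; v ends 59 cm/s.
6–8 s: v starts 59 cm/s; Δx = 59·2 + ½·1·2² = 120 cm; v ends 61 cm/s.
8–14 s: v starts 61 cm/s; Δx = 61·6 + ½·7·6² = 492 cm; v ends 103 cm/s.
14–15 s: v starts 103 cm/s; Δx = 103·1 + ½·2·1² = 104 cm; v ends 105 cm/s.
x(15) = 5 + Σ Δx = 913 cm.

913 cm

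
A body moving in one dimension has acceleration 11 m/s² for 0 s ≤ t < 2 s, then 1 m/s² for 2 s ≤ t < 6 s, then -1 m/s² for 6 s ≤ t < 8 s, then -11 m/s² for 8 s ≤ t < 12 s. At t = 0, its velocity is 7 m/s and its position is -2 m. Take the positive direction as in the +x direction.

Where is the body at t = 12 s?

258 m

On each constant-a segment, Δv = aΔt and Δx = v₀Δt + ½aΔt²; chain segment to segment.
0–2 s: v starts 7 m/s; Δx = 7·2 + ½·11·2² = 36 m; v ends 29 m/s.
2–6 s: v starts 29 m/s; Δx = 29·4 + ½·1·4² = 124 m; v ends 33 m/s.
6–8 s: v starts 33 m/s; Δx = 33·2 + ½·-1·2² = 64 m; v ends 31 m/s.
8–12 s: v starts 31 m/s; Δx = 31·4 + ½·-11·4² = 36 m; v ends -13 m/s.
x(12) = -2 + Σ Δx = 258 m.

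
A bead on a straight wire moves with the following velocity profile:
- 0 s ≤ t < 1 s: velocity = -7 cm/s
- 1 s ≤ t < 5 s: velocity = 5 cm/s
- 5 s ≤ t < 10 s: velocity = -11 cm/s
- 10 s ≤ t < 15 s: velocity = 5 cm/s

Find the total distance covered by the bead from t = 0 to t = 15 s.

Total distance travelled is ∫|v| dt — sum the magnitudes of each area piece.
0–1 s: |-7| × 1 = 7 cm
1–5 s: |5| × 4 = 20 cm
5–10 s: |-11| × 5 = 55 cm
10–15 s: |5| × 5 = 25 cm
Total distance = 107 cm

107 cm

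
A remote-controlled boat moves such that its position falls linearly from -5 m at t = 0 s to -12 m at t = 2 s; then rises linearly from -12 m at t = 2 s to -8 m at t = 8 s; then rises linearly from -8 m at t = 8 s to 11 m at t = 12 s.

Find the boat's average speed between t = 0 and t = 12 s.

Average speed = (total path length)/(elapsed time); on a piecewise-linear x-t graph the path length is Σ|Δx|.
0–2 s: |Δx| = |-12 − -5| = 7 m
2–8 s: |Δx| = |-8 − -12| = 4 m
8–12 s: |Δx| = |11 − -8| = 19 m
Total path = 30 m; average speed = 30/12 = 2.5 m/s.

2.5 m/s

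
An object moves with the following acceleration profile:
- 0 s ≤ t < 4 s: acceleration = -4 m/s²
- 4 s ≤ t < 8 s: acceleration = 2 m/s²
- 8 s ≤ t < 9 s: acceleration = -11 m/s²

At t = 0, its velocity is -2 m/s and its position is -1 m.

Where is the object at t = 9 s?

On each constant-a segment, Δv = aΔt and Δx = v₀Δt + ½aΔt²; chain segment to segment.
0–4 s: v starts -2 m/s; Δx = -2·4 + ½·-4·4² = -40 m; v ends -18 m/s.
4–8 s: v starts -18 m/s; Δx = -18·4 + ½·2·4² = -56 m; v ends -10 m/s.
8–9 s: v starts -10 m/s; Δx = -10·1 + ½·-11·1² = -15.5 m; v ends -21 m/s.
x(9) = -1 + Σ Δx = -112.5 m.

-112.5 m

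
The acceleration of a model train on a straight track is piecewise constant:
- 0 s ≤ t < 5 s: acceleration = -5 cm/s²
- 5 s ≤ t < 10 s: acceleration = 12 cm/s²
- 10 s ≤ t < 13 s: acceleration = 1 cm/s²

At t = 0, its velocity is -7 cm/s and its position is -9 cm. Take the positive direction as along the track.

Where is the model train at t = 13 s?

-28 cm

On each constant-a segment, Δv = aΔt and Δx = v₀Δt + ½aΔt²; chain segment to segment.
0–5 s: v starts -7 cm/s; Δx = -7·5 + ½·-5·5² = -97.5 cm; v ends -32 cm/s.
5–10 s: v starts -32 cm/s; Δx = -32·5 + ½·12·5² = -10 cm; v ends 28 cm/s.
10–13 s: v starts 28 cm/s; Δx = 28·3 + ½·1·3² = 88.5 cm; v ends 31 cm/s.
x(13) = -9 + Σ Δx = -28 cm.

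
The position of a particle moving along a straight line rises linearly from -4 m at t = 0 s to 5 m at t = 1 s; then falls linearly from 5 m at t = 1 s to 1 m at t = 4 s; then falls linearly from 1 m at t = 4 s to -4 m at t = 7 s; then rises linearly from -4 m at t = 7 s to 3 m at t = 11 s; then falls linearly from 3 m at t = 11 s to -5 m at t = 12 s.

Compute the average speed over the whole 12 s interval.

Average speed = (total path length)/(elapsed time); on a piecewise-linear x-t graph the path length is Σ|Δx|.
0–1 s: |Δx| = |5 − -4| = 9 m
1–4 s: |Δx| = |1 − 5| = 4 m
4–7 s: |Δx| = |-4 − 1| = 5 m
7–11 s: |Δx| = |3 − -4| = 7 m
11–12 s: |Δx| = |-5 − 3| = 8 m
Total path = 33 m; average speed = 33/12 = 2.75 m/s.

2.75 m/s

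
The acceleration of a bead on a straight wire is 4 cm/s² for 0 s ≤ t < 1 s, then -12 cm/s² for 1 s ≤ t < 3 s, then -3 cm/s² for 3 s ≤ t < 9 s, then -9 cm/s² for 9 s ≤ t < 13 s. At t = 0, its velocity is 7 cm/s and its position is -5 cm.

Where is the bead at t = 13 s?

On each constant-a segment, Δv = aΔt and Δx = v₀Δt + ½aΔt²; chain segment to segment.
0–1 s: v starts 7 cm/s; Δx = 7·1 + ½·4·1² = 9 cm; v ends 11 cm/s.
1–3 s: v starts 11 cm/s; Δx = 11·2 + ½·-12·2² = -2 cm; v ends -13 cm/s.
3–9 s: v starts -13 cm/s; Δx = -13·6 + ½·-3·6² = -132 cm; v ends -31 cm/s.
9–13 s: v starts -31 cm/s; Δx = -31·4 + ½·-9·4² = -196 cm; v ends -67 cm/s.
x(13) = -5 + Σ Δx = -326 cm.

-326 cm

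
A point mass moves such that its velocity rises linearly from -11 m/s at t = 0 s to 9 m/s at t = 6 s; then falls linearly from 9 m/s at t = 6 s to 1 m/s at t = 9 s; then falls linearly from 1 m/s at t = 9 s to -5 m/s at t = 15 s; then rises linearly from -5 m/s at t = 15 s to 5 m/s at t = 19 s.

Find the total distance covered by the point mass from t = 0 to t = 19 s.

68.3 m

Distance (not displacement) is the total path length: add the absolute areas under v-t.
0–6 s: v = 0 at t = 3.3 s; triangle areas 18.15 + 12.15 = 30.3 m
6–9 s: |½(9 + 1)(3)| = 15 m
9–15 s: v = 0 at t = 10 s; triangle areas 0.5 + 12.5 = 13 m
15–19 s: v = 0 at t = 17 s; triangle areas 5 + 5 = 10 m
Total distance = 68.3 m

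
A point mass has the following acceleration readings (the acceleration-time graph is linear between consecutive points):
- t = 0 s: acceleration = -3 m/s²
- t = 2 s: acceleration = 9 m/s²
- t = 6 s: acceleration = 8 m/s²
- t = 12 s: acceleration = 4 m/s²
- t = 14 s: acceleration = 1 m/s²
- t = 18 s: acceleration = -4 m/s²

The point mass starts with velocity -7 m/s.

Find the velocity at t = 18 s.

68 m/s

Δv equals the area under the a-t graph; then v = v₀ + Δv.
0–2 s: ½(-3 + 9)(2) = 6 m/s
2–6 s: ½(9 + 8)(4) = 34 m/s
6–12 s: ½(8 + 4)(6) = 36 m/s
12–14 s: ½(4 + 1)(2) = 5 m/s
14–18 s: ½(1 + -4)(4) = -6 m/s
Δv = 75 m/s, so v(18) = -7 + (75) = 68 m/s.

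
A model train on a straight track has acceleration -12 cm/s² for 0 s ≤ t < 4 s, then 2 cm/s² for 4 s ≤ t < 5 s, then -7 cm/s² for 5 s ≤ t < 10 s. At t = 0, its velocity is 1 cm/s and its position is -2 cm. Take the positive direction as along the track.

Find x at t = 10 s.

On each constant-a segment, Δv = aΔt and Δx = v₀Δt + ½aΔt²; chain segment to segment.
0–4 s: v starts 1 cm/s; Δx = 1·4 + ½·-12·4² = -92 cm; v ends -47 cm/s.
4–5 s: v starts -47 cm/s; Δx = -47·1 + ½·2·1² = -46 cm; v ends -45 cm/s.
5–10 s: v starts -45 cm/s; Δx = -45·5 + ½·-7·5² = -312.5 cm; v ends -80 cm/s.
x(10) = -2 + Σ Δx = -452.5 cm.

-452.5 cm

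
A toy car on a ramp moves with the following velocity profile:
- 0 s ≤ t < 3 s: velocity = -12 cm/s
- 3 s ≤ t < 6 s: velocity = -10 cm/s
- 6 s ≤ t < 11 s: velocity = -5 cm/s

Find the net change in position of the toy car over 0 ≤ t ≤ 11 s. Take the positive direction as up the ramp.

Net displacement equals the area under the velocity-time graph (areas below the axis count negative).
0–3 s: -12 × 3 = -36 cm
3–6 s: -10 × 3 = -30 cm
6–11 s: -5 × 5 = -25 cm
Net displacement = -91 cm

-91 cm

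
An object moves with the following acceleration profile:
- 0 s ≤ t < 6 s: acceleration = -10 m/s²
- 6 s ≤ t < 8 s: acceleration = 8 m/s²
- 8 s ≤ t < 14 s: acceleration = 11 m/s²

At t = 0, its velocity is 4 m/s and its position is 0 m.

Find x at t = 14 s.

On each constant-a segment, Δv = aΔt and Δx = v₀Δt + ½aΔt²; chain segment to segment.
0–6 s: v starts 4 m/s; Δx = 4·6 + ½·-10·6² = -156 m; v ends -56 m/s.
6–8 s: v starts -56 m/s; Δx = -56·2 + ½·8·2² = -96 m; v ends -40 m/s.
8–14 s: v starts -40 m/s; Δx = -40·6 + ½·11·6² = -42 m; v ends 26 m/s.
x(14) = 0 + Σ Δx = -294 m.

-294 m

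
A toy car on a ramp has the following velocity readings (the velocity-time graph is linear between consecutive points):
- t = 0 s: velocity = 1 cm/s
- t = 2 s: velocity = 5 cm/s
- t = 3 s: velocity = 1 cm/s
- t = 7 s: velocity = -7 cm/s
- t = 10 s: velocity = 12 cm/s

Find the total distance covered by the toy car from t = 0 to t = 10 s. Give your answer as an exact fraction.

698/19 cm

Total distance travelled is ∫|v| dt — sum the magnitudes of each area piece.
0–2 s: |½(1 + 5)(2)| = 6 cm
2–3 s: |½(5 + 1)(1)| = 3 cm
3–7 s: v = 0 at t = 3.5 s; triangle areas 0.25 + 12.25 = 12.5 cm
7–10 s: v = 0 at t = 154/19 s; triangle areas 147/38 + 216/19 = 579/38 cm
Total distance = 698/19 cm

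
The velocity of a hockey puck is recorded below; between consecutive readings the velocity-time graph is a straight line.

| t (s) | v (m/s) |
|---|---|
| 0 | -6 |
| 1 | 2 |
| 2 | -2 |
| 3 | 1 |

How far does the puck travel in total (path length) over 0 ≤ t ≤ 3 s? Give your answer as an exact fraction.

Total distance travelled is ∫|v| dt — sum the magnitudes of each area piece.
0–1 s: v = 0 at t = 0.75 s; triangle areas 2.25 + 0.25 = 2.5 m
1–2 s: v = 0 at t = 1.5 s; triangle areas 0.5 + 0.5 = 1 m
2–3 s: v = 0 at t = 8/3 s; triangle areas 2/3 + 1/6 = 5/6 m
Total distance = 13/3 m

13/3 m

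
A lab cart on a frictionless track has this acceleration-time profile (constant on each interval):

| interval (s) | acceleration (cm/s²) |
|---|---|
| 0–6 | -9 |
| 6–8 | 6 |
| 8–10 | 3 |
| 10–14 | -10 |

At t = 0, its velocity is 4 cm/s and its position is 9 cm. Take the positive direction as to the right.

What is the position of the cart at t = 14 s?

-495 cm

On each constant-a segment, Δv = aΔt and Δx = v₀Δt + ½aΔt²; chain segment to segment.
0–6 s: v starts 4 cm/s; Δx = 4·6 + ½·-9·6² = -138 cm; v ends -50 cm/s.
6–8 s: v starts -50 cm/s; Δx = -50·2 + ½·6·2² = -88 cm; v ends -38 cm/s.
8–10 s: v starts -38 cm/s; Δx = -38·2 + ½·3·2² = -70 cm; v ends -32 cm/s.
10–14 s: v starts -32 cm/s; Δx = -32·4 + ½·-10·4² = -208 cm; v ends -72 cm/s.
x(14) = 9 + Σ Δx = -495 cm.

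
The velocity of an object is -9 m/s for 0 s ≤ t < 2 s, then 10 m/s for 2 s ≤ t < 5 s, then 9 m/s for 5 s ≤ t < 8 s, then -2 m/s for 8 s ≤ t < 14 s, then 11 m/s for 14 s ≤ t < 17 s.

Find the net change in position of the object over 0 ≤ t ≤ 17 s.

Displacement is the signed area under the v-t curve.
0–2 s: -9 × 2 = -18 m
2–5 s: 10 × 3 = 30 m
5–8 s: 9 × 3 = 27 m
8–14 s: -2 × 6 = -12 m
14–17 s: 11 × 3 = 33 m
Net displacement = 60 m

60 m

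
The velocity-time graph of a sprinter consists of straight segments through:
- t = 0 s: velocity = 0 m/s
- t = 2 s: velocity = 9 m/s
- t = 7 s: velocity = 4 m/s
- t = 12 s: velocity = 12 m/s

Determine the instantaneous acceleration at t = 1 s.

4.5 m/s²

Acceleration is the slope of the v-t graph on 0–2 s: (9 − 0)/(2 − 0) = 4.5 m/s².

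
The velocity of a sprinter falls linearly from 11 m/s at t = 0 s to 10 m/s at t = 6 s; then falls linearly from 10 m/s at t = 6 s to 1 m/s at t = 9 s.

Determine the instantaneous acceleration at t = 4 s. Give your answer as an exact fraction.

-1/6 m/s²

Acceleration is the slope of the v-t graph on 0–6 s: (10 − 11)/(6 − 0) = -1/6 m/s².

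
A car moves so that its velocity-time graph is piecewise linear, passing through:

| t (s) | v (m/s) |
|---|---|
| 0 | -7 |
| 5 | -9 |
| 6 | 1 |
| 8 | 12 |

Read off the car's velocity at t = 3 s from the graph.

On 0–5 s the graph is linear from -7 to -9 m/s: v(3) = -7 + (-9 − -7)·(3 − 0)/(5 − 0) = -8.2 m/s.

-8.2 m/s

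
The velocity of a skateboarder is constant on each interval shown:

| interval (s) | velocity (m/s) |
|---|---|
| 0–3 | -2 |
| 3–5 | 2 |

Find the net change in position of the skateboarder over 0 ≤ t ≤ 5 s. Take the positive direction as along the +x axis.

Displacement is the signed area under the v-t curve.
0–3 s: -2 × 3 = -6 m
3–5 s: 2 × 2 = 4 m
Net displacement = -2 m

-2 m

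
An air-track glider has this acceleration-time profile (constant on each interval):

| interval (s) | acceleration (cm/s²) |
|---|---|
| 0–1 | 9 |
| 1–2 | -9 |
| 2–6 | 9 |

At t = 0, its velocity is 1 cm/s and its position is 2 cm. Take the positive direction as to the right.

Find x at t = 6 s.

On each constant-a segment, Δv = aΔt and Δx = v₀Δt + ½aΔt²; chain segment to segment.
0–1 s: v starts 1 cm/s; Δx = 1·1 + ½·9·1² = 5.5 cm; v ends 10 cm/s.
1–2 s: v starts 10 cm/s; Δx = 10·1 + ½·-9·1² = 5.5 cm; v ends 1 cm/s.
2–6 s: v starts 1 cm/s; Δx = 1·4 + ½·9·4² = 76 cm; v ends 37 cm/s.
x(6) = 2 + Σ Δx = 89 cm.

89 cm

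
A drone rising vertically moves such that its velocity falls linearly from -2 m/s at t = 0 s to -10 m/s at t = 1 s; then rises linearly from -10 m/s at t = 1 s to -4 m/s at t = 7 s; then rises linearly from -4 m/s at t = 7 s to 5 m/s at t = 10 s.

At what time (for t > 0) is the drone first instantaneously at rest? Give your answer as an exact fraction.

v changes sign on 7–10 s (from -4 to 5); the graph is linear there, so v = 0 at t = 7 + (4)·(10 − 7)/(5 − -4) = 25/3 s.

t = 25/3 s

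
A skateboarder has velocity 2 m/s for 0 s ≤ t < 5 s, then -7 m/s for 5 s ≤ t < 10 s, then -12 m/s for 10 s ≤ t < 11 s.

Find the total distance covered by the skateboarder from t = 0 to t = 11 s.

Distance (not displacement) is the total path length: add the absolute areas under v-t.
0–5 s: |2| × 5 = 10 m
5–10 s: |-7| × 5 = 35 m
10–11 s: |-12| × 1 = 12 m
Total distance = 57 m

57 m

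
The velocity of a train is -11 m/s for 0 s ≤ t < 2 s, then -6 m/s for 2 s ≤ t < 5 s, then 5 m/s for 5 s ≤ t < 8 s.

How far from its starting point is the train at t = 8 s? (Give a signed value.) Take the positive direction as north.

-25 m

Net displacement equals the area under the velocity-time graph (areas below the axis count negative).
0–2 s: -11 × 2 = -22 m
2–5 s: -6 × 3 = -18 m
5–8 s: 5 × 3 = 15 m
Net displacement = -25 m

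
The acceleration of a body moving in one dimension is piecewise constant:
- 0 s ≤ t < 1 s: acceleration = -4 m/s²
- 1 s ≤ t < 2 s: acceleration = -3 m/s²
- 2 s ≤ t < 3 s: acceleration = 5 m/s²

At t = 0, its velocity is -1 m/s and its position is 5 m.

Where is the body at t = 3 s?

-10 m

On each constant-a segment, Δv = aΔt and Δx = v₀Δt + ½aΔt²; chain segment to segment.
0–1 s: v starts -1 m/s; Δx = -1·1 + ½·-4·1² = -3 m; v ends -5 m/s.
1–2 s: v starts -5 m/s; Δx = -5·1 + ½·-3·1² = -6.5 m; v ends -8 m/s.
2–3 s: v starts -8 m/s; Δx = -8·1 + ½·5·1² = -5.5 m; v ends -3 m/s.
x(3) = 5 + Σ Δx = -10 m.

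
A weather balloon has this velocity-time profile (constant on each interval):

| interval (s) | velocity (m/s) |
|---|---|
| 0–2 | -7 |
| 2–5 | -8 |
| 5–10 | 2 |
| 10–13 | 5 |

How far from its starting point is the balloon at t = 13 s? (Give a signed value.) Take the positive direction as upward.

-13 m

Displacement is the signed area under the v-t curve.
0–2 s: -7 × 2 = -14 m
2–5 s: -8 × 3 = -24 m
5–10 s: 2 × 5 = 10 m
10–13 s: 5 × 3 = 15 m
Net displacement = -13 m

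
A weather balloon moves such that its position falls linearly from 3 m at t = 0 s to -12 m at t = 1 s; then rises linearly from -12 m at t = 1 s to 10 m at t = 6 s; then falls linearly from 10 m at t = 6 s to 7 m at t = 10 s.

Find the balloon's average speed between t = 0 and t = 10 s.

4 m/s

Average speed = (total path length)/(elapsed time); on a piecewise-linear x-t graph the path length is Σ|Δx|.
0–1 s: |Δx| = |-12 − 3| = 15 m
1–6 s: |Δx| = |10 − -12| = 22 m
6–10 s: |Δx| = |7 − 10| = 3 m
Total path = 40 m; average speed = 40/10 = 4 m/s.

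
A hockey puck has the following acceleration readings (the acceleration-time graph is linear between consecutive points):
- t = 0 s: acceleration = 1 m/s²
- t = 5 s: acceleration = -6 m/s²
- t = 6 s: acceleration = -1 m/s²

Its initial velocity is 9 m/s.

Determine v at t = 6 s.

-7 m/s

Δv equals the area under the a-t graph; then v = v₀ + Δv.
0–5 s: ½(1 + -6)(5) = -12.5 m/s
5–6 s: ½(-6 + -1)(1) = -3.5 m/s
Δv = -16 m/s, so v(6) = 9 + (-16) = -7 m/s.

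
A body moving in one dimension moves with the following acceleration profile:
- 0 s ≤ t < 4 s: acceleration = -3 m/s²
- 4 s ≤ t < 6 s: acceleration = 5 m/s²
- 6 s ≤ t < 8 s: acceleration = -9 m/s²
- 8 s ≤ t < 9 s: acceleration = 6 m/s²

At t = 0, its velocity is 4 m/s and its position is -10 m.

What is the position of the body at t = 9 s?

-51 m

On each constant-a segment, Δv = aΔt and Δx = v₀Δt + ½aΔt²; chain segment to segment.
0–4 s: v starts 4 m/s; Δx = 4·4 + ½·-3·4² = -8 m; v ends -8 m/s.
4–6 s: v starts -8 m/s; Δx = -8·2 + ½·5·2² = -6 m; v ends 2 m/s.
6–8 s: v starts 2 m/s; Δx = 2·2 + ½·-9·2² = -14 m; v ends -16 m/s.
8–9 s: v starts -16 m/s; Δx = -16·1 + ½·6·1² = -13 m; v ends -10 m/s.
x(9) = -10 + Σ Δx = -51 m.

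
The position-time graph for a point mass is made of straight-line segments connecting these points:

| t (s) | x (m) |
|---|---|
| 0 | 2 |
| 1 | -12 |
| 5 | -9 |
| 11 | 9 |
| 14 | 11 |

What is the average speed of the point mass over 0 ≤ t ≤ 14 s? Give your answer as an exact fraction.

37/14 m/s

Average speed = (total path length)/(elapsed time); on a piecewise-linear x-t graph the path length is Σ|Δx|.
0–1 s: |Δx| = |-12 − 2| = 14 m
1–5 s: |Δx| = |-9 − -12| = 3 m
5–11 s: |Δx| = |9 − -9| = 18 m
11–14 s: |Δx| = |11 − 9| = 2 m
Total path = 37 m; average speed = 37/14 = 37/14 m/s.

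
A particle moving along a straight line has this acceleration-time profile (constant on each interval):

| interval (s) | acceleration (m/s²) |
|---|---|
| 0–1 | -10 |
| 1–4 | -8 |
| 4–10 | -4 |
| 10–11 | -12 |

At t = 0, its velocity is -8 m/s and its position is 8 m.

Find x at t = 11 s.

-491 m

On each constant-a segment, Δv = aΔt and Δx = v₀Δt + ½aΔt²; chain segment to segment.
0–1 s: v starts -8 m/s; Δx = -8·1 + ½·-10·1² = -13 m; v ends -18 m/s.
1–4 s: v starts -18 m/s; Δx = -18·3 + ½·-8·3² = -90 m; v ends -42 m/s.
4–10 s: v starts -42 m/s; Δx = -42·6 + ½·-4·6² = -324 m; v ends -66 m/s.
10–11 s: v starts -66 m/s; Δx = -66·1 + ½·-12·1² = -72 m; v ends -78 m/s.
x(11) = 8 + Σ Δx = -491 m.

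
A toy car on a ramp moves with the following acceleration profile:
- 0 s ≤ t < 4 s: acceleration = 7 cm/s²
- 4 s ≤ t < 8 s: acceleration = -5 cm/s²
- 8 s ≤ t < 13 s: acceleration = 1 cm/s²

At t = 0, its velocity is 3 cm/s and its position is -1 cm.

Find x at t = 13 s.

218.5 cm

On each constant-a segment, Δv = aΔt and Δx = v₀Δt + ½aΔt²; chain segment to segment.
0–4 s: v starts 3 cm/s; Δx = 3·4 + ½·7·4² = 68 cm; v ends 31 cm/s.
4–8 s: v starts 31 cm/s; Δx = 31·4 + ½·-5·4² = 84 cm; v ends 11 cm/s.
8–13 s: v starts 11 cm/s; Δx = 11·5 + ½·1·5² = 67.5 cm; v ends 16 cm/s.
x(13) = -1 + Σ Δx = 218.5 cm.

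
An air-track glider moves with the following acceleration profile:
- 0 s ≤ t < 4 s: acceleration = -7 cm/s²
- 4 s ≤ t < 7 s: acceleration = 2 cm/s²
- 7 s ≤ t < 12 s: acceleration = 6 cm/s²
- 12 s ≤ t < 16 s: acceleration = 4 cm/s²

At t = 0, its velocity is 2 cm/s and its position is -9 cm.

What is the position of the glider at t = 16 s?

On each constant-a segment, Δv = aΔt and Δx = v₀Δt + ½aΔt²; chain segment to segment.
0–4 s: v starts 2 cm/s; Δx = 2·4 + ½·-7·4² = -48 cm; v ends -26 cm/s.
4–7 s: v starts -26 cm/s; Δx = -26·3 + ½·2·3² = -69 cm; v ends -20 cm/s.
7–12 s: v starts -20 cm/s; Δx = -20·5 + ½·6·5² = -25 cm; v ends 10 cm/s.
12–16 s: v starts 10 cm/s; Δx = 10·4 + ½·4·4² = 72 cm; v ends 26 cm/s.
x(16) = -9 + Σ Δx = -79 cm.

-79 cm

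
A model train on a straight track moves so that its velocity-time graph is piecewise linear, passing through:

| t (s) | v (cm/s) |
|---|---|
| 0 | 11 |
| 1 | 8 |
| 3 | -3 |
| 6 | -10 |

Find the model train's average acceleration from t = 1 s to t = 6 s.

Average acceleration = Δv/Δt = (-10 − 8)/(6 − 1) = -3.6 cm/s².

-3.6 cm/s²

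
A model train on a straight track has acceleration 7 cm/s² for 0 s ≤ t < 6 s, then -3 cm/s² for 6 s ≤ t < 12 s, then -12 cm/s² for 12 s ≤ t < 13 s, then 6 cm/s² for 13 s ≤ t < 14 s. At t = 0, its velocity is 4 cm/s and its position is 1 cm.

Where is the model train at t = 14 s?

On each constant-a segment, Δv = aΔt and Δx = v₀Δt + ½aΔt²; chain segment to segment.
0–6 s: v starts 4 cm/s; Δx = 4·6 + ½·7·6² = 150 cm; v ends 46 cm/s.
6–12 s: v starts 46 cm/s; Δx = 46·6 + ½·-3·6² = 222 cm; v ends 28 cm/s.
12–13 s: v starts 28 cm/s; Δx = 28·1 + ½·-12·1² = 22 cm; v ends 16 cm/s.
13–14 s: v starts 16 cm/s; Δx = 16·1 + ½·6·1² = 19 cm; v ends 22 cm/s.
x(14) = 1 + Σ Δx = 414 cm.

414 cm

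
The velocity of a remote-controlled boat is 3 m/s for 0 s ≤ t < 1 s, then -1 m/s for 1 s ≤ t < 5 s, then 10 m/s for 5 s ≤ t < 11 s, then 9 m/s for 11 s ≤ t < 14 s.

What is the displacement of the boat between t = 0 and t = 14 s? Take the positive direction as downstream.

86 m

Displacement is the signed area under the v-t curve.
0–1 s: 3 × 1 = 3 m
1–5 s: -1 × 4 = -4 m
5–11 s: 10 × 6 = 60 m
11–14 s: 9 × 3 = 27 m
Net displacement = 86 m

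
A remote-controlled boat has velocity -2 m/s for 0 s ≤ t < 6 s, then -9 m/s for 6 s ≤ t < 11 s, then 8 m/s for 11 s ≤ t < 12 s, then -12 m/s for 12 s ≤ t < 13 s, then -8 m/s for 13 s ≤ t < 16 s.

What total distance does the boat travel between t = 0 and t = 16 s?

Total distance travelled is ∫|v| dt — sum the magnitudes of each area piece.
0–6 s: |-2| × 6 = 12 m
6–11 s: |-9| × 5 = 45 m
11–12 s: |8| × 1 = 8 m
12–13 s: |-12| × 1 = 12 m
13–16 s: |-8| × 3 = 24 m
Total distance = 101 m

101 m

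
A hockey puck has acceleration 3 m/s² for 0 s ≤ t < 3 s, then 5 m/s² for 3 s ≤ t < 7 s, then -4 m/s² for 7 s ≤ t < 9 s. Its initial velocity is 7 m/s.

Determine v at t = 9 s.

Δv equals the area under the a-t graph; then v = v₀ + Δv.
0–3 s: 3 × 3 = 9 m/s
3–7 s: 5 × 4 = 20 m/s
7–9 s: -4 × 2 = -8 m/s
Δv = 21 m/s, so v(9) = 7 + (21) = 28 m/s.

28 m/s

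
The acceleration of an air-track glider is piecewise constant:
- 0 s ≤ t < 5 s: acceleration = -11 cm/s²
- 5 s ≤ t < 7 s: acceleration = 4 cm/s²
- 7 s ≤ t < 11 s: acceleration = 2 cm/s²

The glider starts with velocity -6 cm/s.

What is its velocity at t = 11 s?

-45 cm/s

Δv equals the area under the a-t graph; then v = v₀ + Δv.
0–5 s: -11 × 5 = -55 cm/s
5–7 s: 4 × 2 = 8 cm/s
7–11 s: 2 × 4 = 8 cm/s
Δv = -39 cm/s, so v(11) = -6 + (-39) = -45 cm/s.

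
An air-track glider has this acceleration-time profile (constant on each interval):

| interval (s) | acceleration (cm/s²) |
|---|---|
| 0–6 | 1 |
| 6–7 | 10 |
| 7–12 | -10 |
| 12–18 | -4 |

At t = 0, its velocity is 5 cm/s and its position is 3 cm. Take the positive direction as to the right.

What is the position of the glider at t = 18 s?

-199 cm

On each constant-a segment, Δv = aΔt and Δx = v₀Δt + ½aΔt²; chain segment to segment.
0–6 s: v starts 5 cm/s; Δx = 5·6 + ½·1·6² = 48 cm; v ends 11 cm/s.
6–7 s: v starts 11 cm/s; Δx = 11·1 + ½·10·1² = 16 cm; v ends 21 cm/s.
7–12 s: v starts 21 cm/s; Δx = 21·5 + ½·-10·5² = -20 cm; v ends -29 cm/s.
12–18 s: v starts -29 cm/s; Δx = -29·6 + ½·-4·6² = -246 cm; v ends -53 cm/s.
x(18) = 3 + Σ Δx = -199 cm.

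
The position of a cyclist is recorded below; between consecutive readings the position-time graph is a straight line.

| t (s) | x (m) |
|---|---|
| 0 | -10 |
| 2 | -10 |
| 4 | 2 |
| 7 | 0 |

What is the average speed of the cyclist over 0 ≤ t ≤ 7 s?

Average speed = (total path length)/(elapsed time); on a piecewise-linear x-t graph the path length is Σ|Δx|.
0–2 s: |Δx| = |-10 − -10| = 0 m
2–4 s: |Δx| = |2 − -10| = 12 m
4–7 s: |Δx| = |0 − 2| = 2 m
Total path = 14 m; average speed = 14/7 = 2 m/s.

2 m/s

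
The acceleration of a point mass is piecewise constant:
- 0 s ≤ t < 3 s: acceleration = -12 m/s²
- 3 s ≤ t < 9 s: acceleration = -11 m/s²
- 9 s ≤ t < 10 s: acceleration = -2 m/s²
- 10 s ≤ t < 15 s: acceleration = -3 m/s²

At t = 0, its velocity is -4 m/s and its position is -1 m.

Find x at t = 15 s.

-1189.5 m

On each constant-a segment, Δv = aΔt and Δx = v₀Δt + ½aΔt²; chain segment to segment.
0–3 s: v starts -4 m/s; Δx = -4·3 + ½·-12·3² = -66 m; v ends -40 m/s.
3–9 s: v starts -40 m/s; Δx = -40·6 + ½·-11·6² = -438 m; v ends -106 m/s.
9–10 s: v starts -106 m/s; Δx = -106·1 + ½·-2·1² = -107 m; v ends -108 m/s.
10–15 s: v starts -108 m/s; Δx = -108·5 + ½·-3·5² = -577.5 m; v ends -123 m/s.
x(15) = -1 + Σ Δx = -1189.5 m.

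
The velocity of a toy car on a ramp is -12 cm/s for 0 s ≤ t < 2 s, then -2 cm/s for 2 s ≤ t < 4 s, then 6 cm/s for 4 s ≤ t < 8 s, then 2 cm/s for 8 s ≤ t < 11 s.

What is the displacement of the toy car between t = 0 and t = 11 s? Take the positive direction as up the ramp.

Net displacement equals the area under the velocity-time graph (areas below the axis count negative).
0–2 s: -12 × 2 = -24 cm
2–4 s: -2 × 2 = -4 cm
4–8 s: 6 × 4 = 24 cm
8–11 s: 2 × 3 = 6 cm
Net displacement = 2 cm

2 cm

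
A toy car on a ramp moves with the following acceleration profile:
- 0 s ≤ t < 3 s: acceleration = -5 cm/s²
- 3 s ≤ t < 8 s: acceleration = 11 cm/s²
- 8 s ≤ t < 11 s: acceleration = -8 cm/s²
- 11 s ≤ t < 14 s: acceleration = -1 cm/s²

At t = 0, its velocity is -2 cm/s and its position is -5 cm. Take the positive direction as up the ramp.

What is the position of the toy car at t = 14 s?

On each constant-a segment, Δv = aΔt and Δx = v₀Δt + ½aΔt²; chain segment to segment.
0–3 s: v starts -2 cm/s; Δx = -2·3 + ½·-5·3² = -28.5 cm; v ends -17 cm/s.
3–8 s: v starts -17 cm/s; Δx = -17·5 + ½·11·5² = 52.5 cm; v ends 38 cm/s.
8–11 s: v starts 38 cm/s; Δx = 38·3 + ½·-8·3² = 78 cm; v ends 14 cm/s.
11–14 s: v starts 14 cm/s; Δx = 14·3 + ½·-1·3² = 37.5 cm; v ends 11 cm/s.
x(14) = -5 + Σ Δx = 134.5 cm.

134.5 cm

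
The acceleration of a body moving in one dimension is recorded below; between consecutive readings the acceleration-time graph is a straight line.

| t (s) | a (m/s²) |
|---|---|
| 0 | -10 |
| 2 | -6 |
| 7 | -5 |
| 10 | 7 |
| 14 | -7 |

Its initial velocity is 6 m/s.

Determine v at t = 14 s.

Δv equals the area under the a-t graph; then v = v₀ + Δv.
0–2 s: ½(-10 + -6)(2) = -16 m/s
2–7 s: ½(-6 + -5)(5) = -27.5 m/s
7–10 s: ½(-5 + 7)(3) = 3 m/s
10–14 s: ½(7 + -7)(4) = 0 m/s
Δv = -40.5 m/s, so v(14) = 6 + (-40.5) = -34.5 m/s.

-34.5 m/s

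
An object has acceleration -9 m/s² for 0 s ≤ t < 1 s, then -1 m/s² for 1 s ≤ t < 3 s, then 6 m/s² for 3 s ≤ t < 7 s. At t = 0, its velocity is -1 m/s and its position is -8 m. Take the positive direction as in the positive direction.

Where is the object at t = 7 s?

On each constant-a segment, Δv = aΔt and Δx = v₀Δt + ½aΔt²; chain segment to segment.
0–1 s: v starts -1 m/s; Δx = -1·1 + ½·-9·1² = -5.5 m; v ends -10 m/s.
1–3 s: v starts -10 m/s; Δx = -10·2 + ½·-1·2² = -22 m; v ends -12 m/s.
3–7 s: v starts -12 m/s; Δx = -12·4 + ½·6·4² = 0 m; v ends 12 m/s.
x(7) = -8 + Σ Δx = -35.5 m.

-35.5 m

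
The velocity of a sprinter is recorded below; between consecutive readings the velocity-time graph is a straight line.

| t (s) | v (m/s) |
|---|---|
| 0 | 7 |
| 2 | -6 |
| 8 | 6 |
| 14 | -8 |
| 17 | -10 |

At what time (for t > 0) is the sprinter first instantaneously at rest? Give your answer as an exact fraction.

v changes sign on 0–2 s (from 7 to -6); the graph is linear there, so v = 0 at t = 0 + (-7)·(2 − 0)/(-6 − 7) = 14/13 s.

t = 14/13 s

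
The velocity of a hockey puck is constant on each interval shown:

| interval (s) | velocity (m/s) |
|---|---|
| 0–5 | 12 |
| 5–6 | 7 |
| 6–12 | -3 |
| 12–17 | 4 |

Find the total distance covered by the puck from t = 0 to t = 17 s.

105 m

Distance (not displacement) is the total path length: add the absolute areas under v-t.
0–5 s: |12| × 5 = 60 m
5–6 s: |7| × 1 = 7 m
6–12 s: |-3| × 6 = 18 m
12–17 s: |4| × 5 = 20 m
Total distance = 105 m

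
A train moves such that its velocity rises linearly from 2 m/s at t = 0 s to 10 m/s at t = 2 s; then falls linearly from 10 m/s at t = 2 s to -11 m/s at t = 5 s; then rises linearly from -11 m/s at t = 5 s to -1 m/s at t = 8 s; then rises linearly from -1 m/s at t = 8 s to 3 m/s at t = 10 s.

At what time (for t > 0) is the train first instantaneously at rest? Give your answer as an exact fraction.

t = 24/7 s

v changes sign on 2–5 s (from 10 to -11); the graph is linear there, so v = 0 at t = 2 + (-10)·(5 − 2)/(-11 − 10) = 24/7 s.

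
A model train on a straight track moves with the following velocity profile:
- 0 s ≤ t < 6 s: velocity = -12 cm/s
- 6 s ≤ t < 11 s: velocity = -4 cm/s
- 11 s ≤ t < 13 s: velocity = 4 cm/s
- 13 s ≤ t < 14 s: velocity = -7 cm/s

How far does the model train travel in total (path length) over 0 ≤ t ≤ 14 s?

107 cm

Distance (not displacement) is the total path length: add the absolute areas under v-t.
0–6 s: |-12| × 6 = 72 cm
6–11 s: |-4| × 5 = 20 cm
11–13 s: |4| × 2 = 8 cm
13–14 s: |-7| × 1 = 7 cm
Total distance = 107 cm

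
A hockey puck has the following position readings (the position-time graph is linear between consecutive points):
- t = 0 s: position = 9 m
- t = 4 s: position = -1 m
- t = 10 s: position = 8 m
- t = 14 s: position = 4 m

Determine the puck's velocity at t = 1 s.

Velocity is the slope of the x-t graph on 0–4 s: (-1 − 9)/(4 − 0) = -2.5 m/s.

-2.5 m/s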